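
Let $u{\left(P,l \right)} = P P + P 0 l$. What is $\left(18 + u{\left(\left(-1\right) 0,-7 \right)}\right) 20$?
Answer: $360$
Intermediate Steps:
$u{\left(P,l \right)} = P^{2}$ ($u{\left(P,l \right)} = P^{2} + 0 l = P^{2} + 0 = P^{2}$)
$\left(18 + u{\left(\left(-1\right) 0,-7 \right)}\right) 20 = \left(18 + \left(\left(-1\right) 0\right)^{2}\right) 20 = \left(18 + 0^{2}\right) 20 = \left(18 + 0\right) 20 = 18 \cdot 20 = 360$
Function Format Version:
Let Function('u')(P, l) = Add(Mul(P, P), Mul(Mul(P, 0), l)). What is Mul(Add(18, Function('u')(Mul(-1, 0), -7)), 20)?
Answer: 360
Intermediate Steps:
Function('u')(P, l) = Pow(P, 2) (Function('u')(P, l) = Add(Pow(P, 2), Mul(0, l)) = Add(Pow(P, 2), 0) = Pow(P, 2))
Mul(Add(18, Function('u')(Mul(-1, 0), -7)), 20) = Mul(Add(18, Pow(Mul(-1, 0), 2)), 20) = Mul(Add(18, Pow(0, 2)), 20) = Mul(Add(18, 0), 20) = Mul(18, 20) = 360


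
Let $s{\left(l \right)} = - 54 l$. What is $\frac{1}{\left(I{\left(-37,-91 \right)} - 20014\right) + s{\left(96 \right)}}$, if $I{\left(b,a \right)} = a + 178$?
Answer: $- \frac{1}{25111} \approx -3.9823 \cdot 10^{-5}$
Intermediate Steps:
$I{\left(b,a \right)} = 178 + a$
$\frac{1}{\left(I{\left(-37,-91 \right)} - 20014\right) + s{\left(96 \right)}} = \frac{1}{\left(\left(178 - 91\right) - 20014\right) - 5184} = \frac{1}{\left(87 - 20014\right) - 5184} = \frac{1}{-19927 - 5184} = \frac{1}{-25111} = - \frac{1}{25111}$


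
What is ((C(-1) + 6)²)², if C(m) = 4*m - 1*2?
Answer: 0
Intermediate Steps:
C(m) = -2 + 4*m (C(m) = 4*m - 2 = -2 + 4*m)
((C(-1) + 6)²)² = (((-2 + 4*(-1)) + 6)²)² = (((-2 - 4) + 6)²)² = ((-6 + 6)²)² = (0²)² = 0² = 0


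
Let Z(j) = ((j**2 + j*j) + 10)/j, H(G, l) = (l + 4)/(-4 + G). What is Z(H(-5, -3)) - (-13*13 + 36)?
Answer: 385/9 ≈ 42.778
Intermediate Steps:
H(G, l) = (4 + l)/(-4 + G)
Z(j) = (10 + 2*j**2)/j (Z(j) = ((j**2 + j**2) + 10)/j = (2*j**2 + 10)/j = (10 + 2*j**2)/j)
Z(H(-5, -3)) - (-13*13 + 36) = (2*((4 - 3)/(-4 - 5)) + 10/(((4 - 3)/(-4 - 5)))) - (-13*13 + 36) = (2*(1/(-9)) + 10/((1/(-9)))) - (-169 + 36) = (2*(-1/9*1) + 10/((-1/9*1))) - 1*(-133) = (2*(-1/9) + 10/(-1/9)) + 133 = (-2/9 + 10*(-9)) + 133 = (-2/9 - 90) + 133 = -812/9 + 133 = 385/9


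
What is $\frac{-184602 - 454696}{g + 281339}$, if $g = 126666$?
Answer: $- \frac{639298}{408005} \approx -1.5669$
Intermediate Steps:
$\frac{-184602 - 454696}{g + 281339} = \frac{-184602 - 454696}{126666 + 281339} = - \frac{639298}{408005}$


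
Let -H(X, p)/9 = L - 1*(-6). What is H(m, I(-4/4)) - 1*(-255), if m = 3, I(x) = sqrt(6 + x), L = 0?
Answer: 201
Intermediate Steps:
H(X, p) = -54 (H(X, p) = -9*(0 - 1*(-6)) = -9*(0 + 6) = -9*6 = -54)
H(m, I(-4/4)) - 1*(-255) = -54 - 1*(-255) = -54 + 255 = 201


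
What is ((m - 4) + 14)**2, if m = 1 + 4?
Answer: 225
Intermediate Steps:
m = 5
((m - 4) + 14)**2 = ((5 - 4) + 14)**2 = (1 + 14)**2 = 15**2 = 225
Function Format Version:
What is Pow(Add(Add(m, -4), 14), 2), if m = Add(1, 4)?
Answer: 225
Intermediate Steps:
m = 5
Pow(Add(Add(m, -4), 14), 2) = Pow(Add(Add(5, -4), 14), 2) = Pow(Add(1, 14), 2) = Pow(15, 2) = 225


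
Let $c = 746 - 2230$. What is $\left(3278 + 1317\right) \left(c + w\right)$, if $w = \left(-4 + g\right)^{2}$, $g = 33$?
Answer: $-2954585$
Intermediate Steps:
$w = 841$ ($w = \left(-4 + 33\right)^{2} = 29^{2} = 841$)
$c = -1484$
$\left(3278 + 1317\right) \left(c + w\right) = \left(3278 + 1317\right) \left(-1484 + 841\right) = 4595 \left(-643\right) = -2954585$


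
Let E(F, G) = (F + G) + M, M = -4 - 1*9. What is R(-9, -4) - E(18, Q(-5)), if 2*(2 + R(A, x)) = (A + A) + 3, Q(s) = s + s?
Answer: -9/2 ≈ -4.5000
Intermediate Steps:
M = -13 (M = -4 - 9 = -13)
Q(s) = 2*s
R(A, x) = -½ + A (R(A, x) = -2 + ((A + A) + 3)/2 = -2 + (2*A + 3)/2 = -2 + (3 + 2*A)/2 = -2 + (3/2 + A) = -½ + A)
E(F, G) = -13 + F + G (E(F, G) = (F + G) - 13 = -13 + F + G)
R(-9, -4) - E(18, Q(-5)) = (-½ - 9) - (-13 + 18 + 2*(-5)) = -19/2 - (-13 + 18 - 10) = -19/2 - 1*(-5) = -19/2 + 5 = -9/2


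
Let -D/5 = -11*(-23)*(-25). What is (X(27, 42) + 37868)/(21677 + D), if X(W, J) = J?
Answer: 18955/26651 ≈ 0.71123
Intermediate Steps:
D = 31625 (D = -5*(-11*(-23))*(-25) = -1265*(-25) = -5*(-6325) = 31625)
(X(27, 42) + 37868)/(21677 + D) = (42 + 37868)/(21677 + 31625) = 37910/53302 = 37910*(1/53302) = 18955/26651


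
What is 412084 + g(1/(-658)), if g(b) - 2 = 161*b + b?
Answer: 135576213/329 ≈ 4.1209e+5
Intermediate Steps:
g(b) = 2 + 162*b (g(b) = 2 + (161*b + b) = 2 + 162*b)
412084 + g(1/(-658)) = 412084 + (2 + 162/(-658)) = 412084 + (2 + 162*(-1/658)) = 412084 + (2 - 81/329) = 412084 + 577/329 = 135576213/329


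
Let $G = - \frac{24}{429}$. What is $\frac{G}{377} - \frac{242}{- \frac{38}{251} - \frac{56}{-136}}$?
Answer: $- \frac{5060842022}{5445011} \approx -929.45$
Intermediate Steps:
$G = - \frac{8}{143}$ ($G = \left(-24\right) \frac{1}{429} = - \frac{8}{143} \approx -0.055944$)
$\frac{G}{377} - \frac{242}{- \frac{38}{251} - \frac{56}{-136}} = - \frac{8}{143 \cdot 377} - \frac{242}{- \frac{38}{251} - \frac{56}{-136}} = \left(- \frac{8}{143}\right) \frac{1}{377} - \frac{242}{\left(-38\right) \frac{1}{251} - - \frac{7}{17}} = - \frac{8}{53911} - \frac{242}{- \frac{38}{251} + \frac{7}{17}} = - \frac{8}{53911} - \frac{242}{\frac{1111}{4267}} = - \frac{8}{53911} - \frac{93874}{101} = - \frac{5060842022}{5445011}$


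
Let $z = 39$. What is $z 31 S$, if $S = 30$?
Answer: $36270$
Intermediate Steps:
$z 31 S = 39 \cdot 31 \cdot 30 = 1209 \cdot 30 = 36270$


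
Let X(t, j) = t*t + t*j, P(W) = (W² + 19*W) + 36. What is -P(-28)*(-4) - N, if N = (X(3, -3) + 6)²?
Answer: 1116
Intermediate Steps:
P(W) = 36 + W² + 19*W
X(t, j) = t² + j*t
N = 36 (N = (3*(-3 + 3) + 6)² = (3*0 + 6)² = (0 + 6)² = 6² = 36)
-P(-28)*(-4) - N = -(36 + (-28)² + 19*(-28))*(-4) - 1*36 = -(36 + 784 - 532)*(-4) - 36 = -288*(-4) - 36 = -1*(-1152) - 36 = 1152 - 36 = 1116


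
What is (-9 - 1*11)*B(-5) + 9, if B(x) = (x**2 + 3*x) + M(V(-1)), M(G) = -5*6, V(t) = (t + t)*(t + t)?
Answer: 409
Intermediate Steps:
V(t) = 4*t**2 (V(t) = (2*t)*(2*t) = 4*t**2)
M(G) = -30
B(x) = -30 + x**2 + 3*x (B(x) = (x**2 + 3*x) - 30 = -30 + x**2 + 3*x)
(-9 - 1*11)*B(-5) + 9 = (-9 - 1*11)*(-30 + (-5)**2 + 3*(-5)) + 9 = (-9 - 11)*(-30 + 25 - 15) + 9 = -20*(-20) + 9 = 400 + 9 = 409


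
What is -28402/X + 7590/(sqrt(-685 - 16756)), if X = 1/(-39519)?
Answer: 1122418638 - 7590*I*sqrt(17441)/17441 ≈ 1.1224e+9 - 57.472*I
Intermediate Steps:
X = -1/39519 ≈ -2.5304e-5
-28402/X + 7590/(sqrt(-685 - 16756)) = -28402/(-1/39519) + 7590/(sqrt(-685 - 16756)) = -28402*(-39519) + 7590/(sqrt(-17441)) = 1122418638 + 7590/((I*sqrt(17441))) = 1122418638 + 7590*(-I*sqrt(17441)/17441) = 1122418638 - 7590*I*sqrt(17441)/17441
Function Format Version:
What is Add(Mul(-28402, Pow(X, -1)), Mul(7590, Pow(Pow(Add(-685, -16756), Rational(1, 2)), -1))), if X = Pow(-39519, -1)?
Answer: Add(1122418638, Mul(Rational(-7590, 17441), I, Pow(17441, Rational(1, 2)))) ≈ Add(1.1224e+9, Mul(-57.472, I))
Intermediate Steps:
X = Rational(-1, 39519) ≈ -2.5304e-5
Add(Mul(-28402, Pow(X, -1)), Mul(7590, Pow(Pow(Add(-685, -16756), Rational(1, 2)), -1))) = Add(Mul(-28402, Pow(Rational(-1, 39519), -1)), Mul(7590, Pow(Pow(Add(-685, -16756), Rational(1, 2)), -1))) = Add(Mul(-28402, -39519), Mul(7590, Pow(Pow(-17441, Rational(1, 2)), -1))) = Add(1122418638, Mul(7590, Pow(Mul(I, Pow(17441, Rational(1, 2))), -1))) = Add(1122418638, Mul(7590, Mul(Rational(-1, 17441), I, Pow(17441, Rational(1, 2))))) = Add(1122418638, Mul(Rational(-7590, 17441), I, Pow(17441, Rational(1, 2))))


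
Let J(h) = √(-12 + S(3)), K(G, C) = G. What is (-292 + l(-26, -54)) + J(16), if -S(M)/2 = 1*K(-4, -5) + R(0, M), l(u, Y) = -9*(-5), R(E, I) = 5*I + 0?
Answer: -247 + I*√34 ≈ -247.0 + 5.831*I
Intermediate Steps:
R(E, I) = 5*I
l(u, Y) = 45
S(M) = 8 - 10*M (S(M) = -2*(1*(-4) + 5*M) = -2*(-4 + 5*M) = 8 - 10*M)
J(h) = I*√34 (J(h) = √(-12 + (8 - 10*3)) = √(-12 + (8 - 30)) = √(-12 - 22) = √(-34) = I*√34)
(-292 + l(-26, -54)) + J(16) = (-292 + 45) + I*√34 = -247 + I*√34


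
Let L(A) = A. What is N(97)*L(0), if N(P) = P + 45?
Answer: 0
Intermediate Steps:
N(P) = 45 + P
N(97)*L(0) = (45 + 97)*0 = 142*0 = 0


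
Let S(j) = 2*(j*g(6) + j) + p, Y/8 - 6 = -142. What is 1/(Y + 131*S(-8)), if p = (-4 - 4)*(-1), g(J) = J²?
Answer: -1/77592 ≈ -1.2888e-5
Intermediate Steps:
Y = -1088 (Y = 48 + 8*(-142) = 48 - 1136 = -1088)
p = 8 (p = -8*(-1) = 8)
S(j) = 8 + 74*j (S(j) = 2*(j*6² + j) + 8 = 2*(j*36 + j) + 8 = 2*(36*j + j) + 8 = 2*(37*j) + 8 = 74*j + 8 = 8 + 74*j)
1/(Y + 131*S(-8)) = 1/(-1088 + 131*(8 + 74*(-8))) = 1/(-1088 + 131*(8 - 592)) = 1/(-1088 + 131*(-584)) = 1/(-1088 - 76504) = 1/(-77592) = -1/77592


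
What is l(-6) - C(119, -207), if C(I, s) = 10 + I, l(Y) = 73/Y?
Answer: -847/6 ≈ -141.17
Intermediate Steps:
l(-6) - C(119, -207) = 73/(-6) - (10 + 119) = 73*(-1/6) - 1*129 = -73/6 - 129 = -847/6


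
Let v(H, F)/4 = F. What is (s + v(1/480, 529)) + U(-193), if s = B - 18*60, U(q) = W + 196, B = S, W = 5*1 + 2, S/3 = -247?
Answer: 498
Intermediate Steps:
S = -741 (S = 3*(-247) = -741)
W = 7 (W = 5 + 2 = 7)
B = -741
v(H, F) = 4*F
U(q) = 203 (U(q) = 7 + 196 = 203)
s = -1821 (s = -741 - 18*60 = -741 - 1080 = -1821)
(s + v(1/480, 529)) + U(-193) = (-1821 + 4*529) + 203 = (-1821 + 2116) + 203 = 295 + 203 = 498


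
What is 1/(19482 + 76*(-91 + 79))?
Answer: 1/18570 ≈ 5.3850e-5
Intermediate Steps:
1/(19482 + 76*(-91 + 79)) = 1/(19482 + 76*(-12)) = 1/(19482 - 912) = 1/18570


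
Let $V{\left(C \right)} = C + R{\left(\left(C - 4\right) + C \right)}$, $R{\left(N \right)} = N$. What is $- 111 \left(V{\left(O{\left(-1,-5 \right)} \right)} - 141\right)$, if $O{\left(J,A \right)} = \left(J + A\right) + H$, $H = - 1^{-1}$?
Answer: $18426$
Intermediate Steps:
$H = -1$ ($H = \left(-1\right) 1 = -1$)
$O{\left(J,A \right)} = -1 + A + J$ ($O{\left(J,A \right)} = \left(J + A\right) - 1 = \left(A + J\right) - 1 = -1 + A + J$)
$V{\left(C \right)} = -4 + 3 C$ ($V{\left(C \right)} = C + \left(\left(C - 4\right) + C\right) = C + \left(\left(-4 + C\right) + C\right) = C + \left(-4 + 2 C\right) = -4 + 3 C$)
$- 111 \left(V{\left(O{\left(-1,-5 \right)} \right)} - 141\right) = - 111 \left(\left(-4 + 3 \left(-1 - 5 - 1\right)\right) - 141\right) = - 111 \left(\left(-4 + 3 \left(-7\right)\right) - 141\right) = - 111 \left(\left(-4 - 21\right) - 141\right) = - 111 \left(-25 - 141\right) = \left(-111\right) \left(-166\right) = 18426$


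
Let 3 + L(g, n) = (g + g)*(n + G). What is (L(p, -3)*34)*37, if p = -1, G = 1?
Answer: 1258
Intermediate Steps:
L(g, n) = -3 + 2*g*(1 + n) (L(g, n) = -3 + (g + g)*(n + 1) = -3 + (2*g)*(1 + n) = -3 + 2*g*(1 + n))
(L(p, -3)*34)*37 = ((-3 + 2*(-1) + 2*(-1)*(-3))*34)*37 = ((-3 - 2 + 6)*34)*37 = (1*34)*37 = 34*37 = 1258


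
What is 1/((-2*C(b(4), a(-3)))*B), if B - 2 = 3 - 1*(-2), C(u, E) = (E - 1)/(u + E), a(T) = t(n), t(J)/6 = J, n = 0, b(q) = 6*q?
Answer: 12/7 ≈ 1.7143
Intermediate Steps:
t(J) = 6*J
a(T) = 0 (a(T) = 6*0 = 0)
C(u, E) = (-1 + E)/(E + u)
B = 7 (B = 2 + (3 - 1*(-2)) = 2 + (3 + 2) = 2 + 5 = 7)
1/((-2*C(b(4), a(-3)))*B) = 1/(-2*(-1 + 0)/(0 + 6*4)*7) = 1/(-2*(-1)/(0 + 24)*7) = 1/(-2*(-1)/24*7) = 1/(-(-1)/12*7) = 1/(-2*(-1/24)*7) = 1/((1/12)*7) = 1/(7/12) = 12/7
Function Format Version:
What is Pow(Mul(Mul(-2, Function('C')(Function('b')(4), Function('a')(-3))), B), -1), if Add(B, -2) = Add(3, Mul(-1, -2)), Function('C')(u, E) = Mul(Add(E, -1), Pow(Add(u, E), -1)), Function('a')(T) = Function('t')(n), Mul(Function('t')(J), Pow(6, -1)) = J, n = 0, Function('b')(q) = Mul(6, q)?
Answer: Rational(12, 7) ≈ 1.7143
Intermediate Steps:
Function('t')(J) = Mul(6, J)
Function('a')(T) = 0 (Function('a')(T) = Mul(6, 0) = 0)
Function('C')(u, E) = Mul(Pow(Add(E, u), -1), Add(-1, E)) (Function('C')(u, E) = Mul(Add(-1, E), Pow(Add(E, u), -1)) = Mul(Pow(Add(E, u), -1), Add(-1, E)))
B = 7 (B = Add(2, Add(3, Mul(-1, -2))) = Add(2, Add(3, 2)) = Add(2, 5) = 7)
Pow(Mul(Mul(-2, Function('C')(Function('b')(4), Function('a')(-3))), B), -1) = Pow(Mul(Mul(-2, Mul(Pow(Add(0, Mul(6, 4)), -1), Add(-1, 0))), 7), -1) = Pow(Mul(Mul(-2, Mul(Pow(Add(0, 24), -1), -1)), 7), -1) = Pow(Mul(Mul(-2, Mul(Pow(24, -1), -1)), 7), -1) = Pow(Mul(Mul(-2, Mul(Rational(1, 24), -1)), 7), -1) = Pow(Mul(Mul(-2, Rational(-1, 24)), 7), -1) = Pow(Mul(Rational(1, 12), 7), -1) = Pow(Rational(7, 12), -1) = Rational(12, 7)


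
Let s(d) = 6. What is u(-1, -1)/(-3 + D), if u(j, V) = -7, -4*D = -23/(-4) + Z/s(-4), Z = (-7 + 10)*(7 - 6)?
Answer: 112/73 ≈ 1.5342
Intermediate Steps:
Z = 3 (Z = 3*1 = 3)
D = -25/16 (D = -(-23/(-4) + 3/6)/4 = -(-23*(-¼) + 3*(⅙))/4 = -(23/4 + ½)/4 = -¼*25/4 = -25/16 ≈ -1.5625)
u(-1, -1)/(-3 + D) = -7/(-3 - 25/16) = -7/(-73/16) = -7*(-16/73) = 112/73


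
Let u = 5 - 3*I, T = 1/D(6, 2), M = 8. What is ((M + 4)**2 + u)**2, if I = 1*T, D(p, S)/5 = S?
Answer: 2211169/100 ≈ 22112.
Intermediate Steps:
D(p, S) = 5*S
T = 1/10 (T = 1/(5*2) = 1/10 ≈ 0.10000)
I = 1/10 (I = 1*(1/10) = 1/10 ≈ 0.10000)
u = 47/10 (u = 5 - 3*1/10 = 5 - 3/10 = 47/10 ≈ 4.7000)
((M + 4)**2 + u)**2 = ((8 + 4)**2 + 47/10)**2 = (12**2 + 47/10)**2 = (144 + 47/10)**2 = (1487/10)**2 = 2211169/100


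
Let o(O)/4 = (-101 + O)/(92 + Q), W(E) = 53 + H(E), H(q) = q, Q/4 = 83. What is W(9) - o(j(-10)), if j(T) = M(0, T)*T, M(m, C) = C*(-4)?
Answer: 7073/106 ≈ 66.726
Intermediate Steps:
Q = 332 (Q = 4*83 = 332)
M(m, C) = -4*C
j(T) = -4*T**2 (j(T) = (-4*T)*T = -4*T**2)
W(E) = 53 + E
o(O) = -101/106 + O/106 (o(O) = 4*((-101 + O)/(92 + 332)) = 4*((-101 + O)/424) = 4*((-101 + O)*(1/424)) = 4*(-101/424 + O/424) = -101/106 + O/106)
W(9) - o(j(-10)) = (53 + 9) - (-101/106 + (-4*(-10)**2)/106) = 62 - (-101/106 + (-4*100)/106) = 62 - (-101/106 + (1/106)*(-400)) = 62 - (-101/106 - 200/53) = 62 - 1*(-501/106) = 62 + 501/106 = 7073/106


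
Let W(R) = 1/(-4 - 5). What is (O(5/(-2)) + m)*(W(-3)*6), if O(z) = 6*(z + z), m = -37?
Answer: 134/3 ≈ 44.667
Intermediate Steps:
W(R) = -⅑ (W(R) = 1/(-9) = -⅑)
O(z) = 12*z (O(z) = 6*(2*z) = 12*z)
(O(5/(-2)) + m)*(W(-3)*6) = (12*(5/(-2)) - 37)*(-⅑*6) = (12*(5*(-½)) - 37)*(-⅔) = (12*(-5/2) - 37)*(-⅔) = (-30 - 37)*(-⅔) = -67*(-⅔) = 134/3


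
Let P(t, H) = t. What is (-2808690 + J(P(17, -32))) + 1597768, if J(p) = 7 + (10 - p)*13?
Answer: -1211006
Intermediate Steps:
J(p) = 137 - 13*p (J(p) = 7 + (130 - 13*p) = 137 - 13*p)
(-2808690 + J(P(17, -32))) + 1597768 = (-2808690 + (137 - 13*17)) + 1597768 = (-2808690 + (137 - 221)) + 1597768 = (-2808690 - 84) + 1597768 = -2808774 + 1597768 = -1211006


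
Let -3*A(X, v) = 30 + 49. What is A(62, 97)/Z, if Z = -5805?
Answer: 79/17415 ≈ 0.0045363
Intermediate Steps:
A(X, v) = -79/3 (A(X, v) = -(30 + 49)/3 = -⅓*79 = -79/3)
A(62, 97)/Z = -79/3/(-5805) = -79/3*(-1/5805) = 79/17415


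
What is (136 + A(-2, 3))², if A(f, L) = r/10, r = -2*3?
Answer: 458329/25 ≈ 18333.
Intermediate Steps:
r = -6
A(f, L) = -⅗ (A(f, L) = -6/10 = -6*⅒ = -⅗)
(136 + A(-2, 3))² = (136 - ⅗)² = (677/5)² = 458329/25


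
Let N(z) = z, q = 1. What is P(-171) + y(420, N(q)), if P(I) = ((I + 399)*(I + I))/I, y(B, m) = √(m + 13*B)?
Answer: 456 + √5461 ≈ 529.90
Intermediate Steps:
P(I) = 798 + 2*I (P(I) = ((399 + I)*(2*I))/I = (2*I*(399 + I))/I = 798 + 2*I)
P(-171) + y(420, N(q)) = (798 + 2*(-171)) + √(1 + 13*420) = (798 - 342) + √(1 + 5460) = 456 + √5461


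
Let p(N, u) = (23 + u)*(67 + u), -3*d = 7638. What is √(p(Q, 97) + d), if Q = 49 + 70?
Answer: √17134 ≈ 130.90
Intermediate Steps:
d = -2546 (d = -⅓*7638 = -2546)
Q = 119
√(p(Q, 97) + d) = √((1541 + 97² + 90*97) - 2546) = √((1541 + 9409 + 8730) - 2546) = √(19680 - 2546) = √17134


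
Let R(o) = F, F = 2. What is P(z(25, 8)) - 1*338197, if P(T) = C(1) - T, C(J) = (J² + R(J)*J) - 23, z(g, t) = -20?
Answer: -338197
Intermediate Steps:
R(o) = 2
C(J) = -23 + J² + 2*J (C(J) = (J² + 2*J) - 23 = -23 + J² + 2*J)
P(T) = -20 - T (P(T) = (-23 + 1² + 2*1) - T = (-23 + 1 + 2) - T = -20 - T)
P(z(25, 8)) - 1*338197 = (-20 - 1*(-20)) - 1*338197 = (-20 + 20) - 338197 = 0 - 338197 = -338197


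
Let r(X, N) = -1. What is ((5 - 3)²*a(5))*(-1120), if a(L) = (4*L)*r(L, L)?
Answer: 89600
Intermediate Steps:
a(L) = -4*L (a(L) = (4*L)*(-1) = -4*L)
((5 - 3)²*a(5))*(-1120) = ((5 - 3)²*(-4*5))*(-1120) = (2²*(-20))*(-1120) = (4*(-20))*(-1120) = -80*(-1120) = 89600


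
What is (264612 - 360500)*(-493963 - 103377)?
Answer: 57277737920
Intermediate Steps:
(264612 - 360500)*(-493963 - 103377) = -95888*(-597340) = 57277737920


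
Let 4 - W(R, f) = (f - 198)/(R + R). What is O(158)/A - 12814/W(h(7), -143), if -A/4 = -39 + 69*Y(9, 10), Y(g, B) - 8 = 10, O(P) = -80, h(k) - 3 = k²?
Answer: -1603170028/910671 ≈ -1760.4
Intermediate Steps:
h(k) = 3 + k²
Y(g, B) = 18 (Y(g, B) = 8 + 10 = 18)
W(R, f) = 4 - (-198 + f)/(2*R) (W(R, f) = 4 - (f - 198)/(R + R) = 4 - (-198 + f)/(2*R))
A = -4812 (A = -4*(-39 + 69*18) = -4*(-39 + 1242) = -4*1203 = -4812)
O(158)/A - 12814/W(h(7), -143) = -80/(-4812) - 12814*2*(3 + 7²)/(198 - 1*(-143) + 8*(3 + 7²)) = -80*(-1/4812) - 12814*2*(3 + 49)/(198 + 143 + 8*(3 + 49)) = 20/1203 - 12814*104/(198 + 143 + 8*52) = 20/1203 - 12814*104/(198 + 143 + 416) = 20/1203 - 12814/((½)*(1/52)*757) = 20/1203 - 12814/757/104 = 20/1203 - 12814*104/757 = 20/1203 - 1332656/757 = -1603170028/910671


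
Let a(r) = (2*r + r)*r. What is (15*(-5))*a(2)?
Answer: -900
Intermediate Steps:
a(r) = 3*r² (a(r) = (3*r)*r = 3*r²)
(15*(-5))*a(2) = (15*(-5))*(3*2²) = -225*4 = -75*12 = -900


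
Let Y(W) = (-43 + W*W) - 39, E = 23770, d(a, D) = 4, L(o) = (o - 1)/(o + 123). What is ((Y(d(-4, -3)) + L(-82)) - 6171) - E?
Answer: -1230370/41 ≈ -30009.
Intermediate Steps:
L(o) = (-1 + o)/(123 + o)
Y(W) = -82 + W² (Y(W) = (-43 + W²) - 39 = -82 + W²)
((Y(d(-4, -3)) + L(-82)) - 6171) - E = (((-82 + 4²) + (-1 - 82)/(123 - 82)) - 6171) - 1*23770 = (((-82 + 16) - 83/41) - 6171) - 23770 = ((-66 + (1/41)*(-83)) - 6171) - 23770 = ((-66 - 83/41) - 6171) - 23770 = (-2789/41 - 6171) - 23770 = -255800/41 - 23770 = -1230370/41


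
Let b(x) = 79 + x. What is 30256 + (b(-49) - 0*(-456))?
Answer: 30286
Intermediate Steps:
30256 + (b(-49) - 0*(-456)) = 30256 + ((79 - 49) - 0*(-456)) = 30256 + (30 - 1*0) = 30256 + (30 + 0) = 30256 + 30 = 30286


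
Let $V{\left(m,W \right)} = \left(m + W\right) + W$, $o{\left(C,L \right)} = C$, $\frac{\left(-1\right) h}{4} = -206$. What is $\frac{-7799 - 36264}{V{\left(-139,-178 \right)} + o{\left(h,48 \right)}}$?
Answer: $- \frac{44063}{329} \approx -133.93$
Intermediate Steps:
$h = 824$ ($h = \left(-4\right) \left(-206\right) = 824$)
$V{\left(m,W \right)} = m + 2 W$ ($V{\left(m,W \right)} = \left(W + m\right) + W = m + 2 W$)
$\frac{-7799 - 36264}{V{\left(-139,-178 \right)} + o{\left(h,48 \right)}} = \frac{-7799 - 36264}{\left(-139 + 2 \left(-178\right)\right) + 824} = - \frac{44063}{\left(-139 - 356\right) + 824} = - \frac{44063}{-495 + 824} = - \frac{44063}{329}$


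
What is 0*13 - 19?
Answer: -19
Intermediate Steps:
0*13 - 19 = 0 - 19 = -19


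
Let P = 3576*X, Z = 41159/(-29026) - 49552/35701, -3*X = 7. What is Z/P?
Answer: 153037569/455080541776 ≈ 0.00033629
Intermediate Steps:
X = -7/3 (X = -⅓*7 = -7/3 ≈ -2.3333)
Z = -153037569/54539854 (Z = 41159*(-1/29026) - 49552*1/35701 = -41159/29026 - 2608/1879 = -153037569/54539854 ≈ -2.8060)
P = -8344 (P = 3576*(-7/3) = -8344)
Z/P = -153037569/54539854/(-8344) = -153037569/54539854*(-1/8344) = 153037569/455080541776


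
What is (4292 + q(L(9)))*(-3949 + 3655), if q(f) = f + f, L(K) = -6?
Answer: -1258320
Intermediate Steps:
q(f) = 2*f
(4292 + q(L(9)))*(-3949 + 3655) = (4292 + 2*(-6))*(-3949 + 3655) = (4292 - 12)*(-294) = 4280*(-294) = -1258320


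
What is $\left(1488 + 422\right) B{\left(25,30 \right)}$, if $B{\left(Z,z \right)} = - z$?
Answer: $-57300$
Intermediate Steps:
$\left(1488 + 422\right) B{\left(25,30 \right)} = \left(1488 + 422\right) \left(\left(-1\right) 30\right) = 1910 \left(-30\right) = -57300$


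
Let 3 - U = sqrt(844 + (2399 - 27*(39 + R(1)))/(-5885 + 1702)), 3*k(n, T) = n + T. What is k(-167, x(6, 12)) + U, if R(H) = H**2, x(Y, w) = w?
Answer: -146/3 - sqrt(14762363339)/4183 ≈ -77.713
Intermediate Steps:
k(n, T) = T/3 + n/3 (k(n, T) = (n + T)/3 = (T + n)/3 = T/3 + n/3)
U = 3 - sqrt(14762363339)/4183 (U = 3 - sqrt(844 + (2399 - 27*(39 + 1**2))/(-5885 + 1702)) = 3 - sqrt(844 + (2399 - 27*(39 + 1))/(-4183)) = 3 - sqrt(844 + (2399 - 27*40)*(-1/4183)) = 3 - sqrt(844 + (2399 - 1080)*(-1/4183)) = 3 - sqrt(844 + 1319*(-1/4183)) = 3 - sqrt(844 - 1319/4183) = 3 - sqrt(3529133/4183) = 3 - sqrt(14762363339)/4183 ≈ -26.046)
k(-167, x(6, 12)) + U = ((1/3)*12 + (1/3)*(-167)) + (3 - sqrt(14762363339)/4183) = (4 - 167/3) + (3 - sqrt(14762363339)/4183) = -155/3 + (3 - sqrt(14762363339)/4183) = -146/3 - sqrt(14762363339)/4183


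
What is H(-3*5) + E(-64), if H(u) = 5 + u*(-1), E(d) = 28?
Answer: 48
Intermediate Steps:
H(u) = 5 - u
H(-3*5) + E(-64) = (5 - (-3)*5) + 28 = (5 - 1*(-15)) + 28 = (5 + 15) + 28 = 20 + 28 = 48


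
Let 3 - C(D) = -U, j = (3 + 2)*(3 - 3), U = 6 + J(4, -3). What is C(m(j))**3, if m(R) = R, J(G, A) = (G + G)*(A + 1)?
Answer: -343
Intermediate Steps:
J(G, A) = 2*G*(1 + A) (J(G, A) = (2*G)*(1 + A) = 2*G*(1 + A))
U = -10 (U = 6 + 2*4*(1 - 3) = 6 + 2*4*(-2) = 6 - 16 = -10)
j = 0 (j = 5*0 = 0)
C(D) = -7 (C(D) = 3 - (-1)*(-10) = 3 - 1*10 = 3 - 10 = -7)
C(m(j))**3 = (-7)**3 = -343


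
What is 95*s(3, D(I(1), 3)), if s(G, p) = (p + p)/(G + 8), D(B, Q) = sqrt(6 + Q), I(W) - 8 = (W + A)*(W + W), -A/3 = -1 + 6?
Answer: 570/11 ≈ 51.818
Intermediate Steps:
A = -15 (A = -3*(-1 + 6) = -3*5 = -15)
I(W) = 8 + 2*W*(-15 + W) (I(W) = 8 + (W - 15)*(W + W) = 8 + (-15 + W)*(2*W) = 8 + 2*W*(-15 + W))
s(G, p) = 2*p/(8 + G) (s(G, p) = (2*p)/(8 + G) = 2*p/(8 + G))
95*s(3, D(I(1), 3)) = 95*(2*sqrt(6 + 3)/(8 + 3)) = 95*(2*sqrt(9)/11) = 95*(2*3*(1/11)) = 95*(6/11) = 570/11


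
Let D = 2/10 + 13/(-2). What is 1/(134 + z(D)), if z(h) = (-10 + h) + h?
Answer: 5/557 ≈ 0.0089767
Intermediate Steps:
D = -63/10 (D = 2*(⅒) + 13*(-½) = ⅕ - 13/2 = -63/10 ≈ -6.3000)
z(h) = -10 + 2*h
1/(134 + z(D)) = 1/(134 + (-10 + 2*(-63/10))) = 1/(134 + (-10 - 63/5)) = 1/(134 - 113/5) = 1/(557/5) = 5/557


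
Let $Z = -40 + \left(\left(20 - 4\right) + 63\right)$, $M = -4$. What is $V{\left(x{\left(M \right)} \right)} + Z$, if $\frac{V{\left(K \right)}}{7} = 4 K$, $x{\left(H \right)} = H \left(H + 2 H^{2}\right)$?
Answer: $-3097$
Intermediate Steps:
$V{\left(K \right)} = 28 K$ ($V{\left(K \right)} = 7 \cdot 4 K = 28 K$)
$Z = 39$ ($Z = -40 + \left(16 + 63\right) = -40 + 79 = 39$)
$V{\left(x{\left(M \right)} \right)} + Z = 28 \left(-4\right)^{2} \left(1 + 2 \left(-4\right)\right) + 39 = 28 \cdot 16 \left(1 - 8\right) + 39 = 28 \cdot 16 \left(-7\right) + 39 = 28 \left(-112\right) + 39 = -3136 + 39 = -3097$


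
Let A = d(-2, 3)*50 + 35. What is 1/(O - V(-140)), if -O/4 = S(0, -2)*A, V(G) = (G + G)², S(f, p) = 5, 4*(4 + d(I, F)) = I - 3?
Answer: -1/73850 ≈ -1.3541e-5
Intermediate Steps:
d(I, F) = -19/4 + I/4 (d(I, F) = -4 + (I - 3)/4 = -4 + (-3 + I)/4 = -4 + (-¾ + I/4) = -19/4 + I/4)
A = -455/2 (A = (-19/4 + (¼)*(-2))*50 + 35 = (-19/4 - ½)*50 + 35 = -21/4*50 + 35 = -525/2 + 35 = -455/2 ≈ -227.50)
V(G) = 4*G² (V(G) = (2*G)² = 4*G²)
O = 4550 (O = -20*(-455)/2 = -4*(-2275/2) = 4550)
1/(O - V(-140)) = 1/(4550 - 4*(-140)²) = 1/(4550 - 4*19600) = 1/(4550 - 1*78400) = 1/(4550 - 78400) = 1/(-73850) = -1/73850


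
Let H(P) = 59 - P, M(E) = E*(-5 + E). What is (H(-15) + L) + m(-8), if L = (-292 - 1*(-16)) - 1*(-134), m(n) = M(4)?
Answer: -72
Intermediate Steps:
m(n) = -4 (m(n) = 4*(-5 + 4) = 4*(-1) = -4)
L = -142 (L = (-292 + 16) + 134 = -276 + 134 = -142)
(H(-15) + L) + m(-8) = ((59 - 1*(-15)) - 142) - 4 = ((59 + 15) - 142) - 4 = (74 - 142) - 4 = -68 - 4 = -72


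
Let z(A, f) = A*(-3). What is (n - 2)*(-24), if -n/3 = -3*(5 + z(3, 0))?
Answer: 912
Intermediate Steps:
z(A, f) = -3*A
n = -36 (n = -(-9)*(5 - 3*3) = -(-9)*(5 - 9) = -(-9)*(-4) = -3*12 = -36)
(n - 2)*(-24) = (-36 - 2)*(-24) = -38*(-24) = 912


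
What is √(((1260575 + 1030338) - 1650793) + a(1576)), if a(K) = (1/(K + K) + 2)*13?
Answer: √397494820385/788 ≈ 800.09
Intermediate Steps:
a(K) = 26 + 13/(2*K) (a(K) = (1/(2*K) + 2)*13 = (2 + 1/(2*K))*13 = 26 + 13/(2*K))
√(((1260575 + 1030338) - 1650793) + a(1576)) = √(((1260575 + 1030338) - 1650793) + (26 + (13/2)/1576)) = √((2290913 - 1650793) + (26 + (13/2)*(1/1576))) = √(640120 + (26 + 13/3152)) = √(640120 + 81965/3152) = √(2017740205/3152) = √397494820385/788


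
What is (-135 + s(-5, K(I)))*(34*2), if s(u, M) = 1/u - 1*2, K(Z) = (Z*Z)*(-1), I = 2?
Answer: -46648/5 ≈ -9329.6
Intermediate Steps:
K(Z) = -Z² (K(Z) = Z²*(-1) = -Z²)
s(u, M) = -2 + 1/u (s(u, M) = 1/u - 2 = -2 + 1/u)
(-135 + s(-5, K(I)))*(34*2) = (-135 + (-2 + 1/(-5)))*(34*2) = (-135 + (-2 - ⅕))*68 = (-135 - 11/5)*68 = -686/5*68 = -46648/5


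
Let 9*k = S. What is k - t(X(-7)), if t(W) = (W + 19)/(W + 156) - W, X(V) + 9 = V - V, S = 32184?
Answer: 524339/147 ≈ 3566.9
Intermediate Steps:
X(V) = -9 (X(V) = -9 + (V - V) = -9 + 0 = -9)
k = 3576 (k = (1/9)*32184 = 3576)
t(W) = -W + (19 + W)/(156 + W) (t(W) = (19 + W)/(156 + W) - W = -W + (19 + W)/(156 + W))
k - t(X(-7)) = 3576 - (19 - 1*(-9)**2 - 155*(-9))/(156 - 9) = 3576 - (19 - 1*81 + 1395)/147 = 3576 - (19 - 81 + 1395)/147 = 3576 - 1333/147 = 524339/147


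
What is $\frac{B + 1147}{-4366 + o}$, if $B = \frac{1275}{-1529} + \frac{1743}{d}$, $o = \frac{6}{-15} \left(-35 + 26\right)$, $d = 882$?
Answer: $- \frac{368657015}{1400723016} \approx -0.26319$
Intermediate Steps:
$o = \frac{18}{5}$ ($o = 6 \left(- \frac{1}{15}\right) \left(-9\right) = \left(- \frac{2}{5}\right) \left(-9\right) = \frac{18}{5} \approx 3.6$)
$B = \frac{73357}{64218}$ ($B = \frac{1275}{-1529} + \frac{1743}{882} = 1275 \left(- \frac{1}{1529}\right) + 1743 \cdot \frac{1}{882} = - \frac{1275}{1529} + \frac{83}{42} = \frac{73357}{64218} \approx 1.1423$)
$\frac{B + 1147}{-4366 + o} = \frac{\frac{73357}{64218} + 1147}{-4366 + \frac{18}{5}} = \frac{73731403}{64218 \left(- \frac{21812}{5}\right)} = \frac{73731403}{64218} \left(- \frac{5}{21812}\right) = - \frac{368657015}{1400723016}$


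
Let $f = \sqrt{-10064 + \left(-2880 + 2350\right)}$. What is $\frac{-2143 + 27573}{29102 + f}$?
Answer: $\frac{370031930}{423468499} - \frac{12715 i \sqrt{10594}}{423468499} \approx 0.87381 - 0.0030905 i$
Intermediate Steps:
$f = i \sqrt{10594}$ ($f = \sqrt{-10064 - 530} = \sqrt{-10594} = i \sqrt{10594} \approx 102.93 i$)
$\frac{-2143 + 27573}{29102 + f} = \frac{-2143 + 27573}{29102 + i \sqrt{10594}} = \frac{25430}{29102 + i \sqrt{10594}}$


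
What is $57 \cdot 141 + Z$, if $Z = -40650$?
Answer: $-32613$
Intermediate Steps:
$57 \cdot 141 + Z = 57 \cdot 141 - 40650 = 8037 - 40650 = -32613$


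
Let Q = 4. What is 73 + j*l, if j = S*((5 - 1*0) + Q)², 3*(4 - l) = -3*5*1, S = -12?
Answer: -8675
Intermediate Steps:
l = 9 (l = 4 - (-3*5)/3 = 4 - (-5) = 4 - ⅓*(-15) = 4 + 5 = 9)
j = -972 (j = -12*((5 - 1*0) + 4)² = -12*((5 + 0) + 4)² = -12*(5 + 4)² = -12*9² = -12*81 = -972)
73 + j*l = 73 - 972*9 = 73 - 8748 = -8675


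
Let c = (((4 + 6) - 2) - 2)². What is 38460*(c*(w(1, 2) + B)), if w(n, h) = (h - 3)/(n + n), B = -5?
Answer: -7615080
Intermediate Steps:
w(n, h) = (-3 + h)/(2*n) (w(n, h) = (-3 + h)/((2*n)) = (-3 + h)*(1/(2*n)) = (-3 + h)/(2*n))
c = 36 (c = ((10 - 2) - 2)² = (8 - 2)² = 6² = 36)
38460*(c*(w(1, 2) + B)) = 38460*(36*((½)*(-3 + 2)/1 - 5)) = 38460*(36*((½)*1*(-1) - 5)) = 38460*(36*(-½ - 5)) = 38460*(36*(-11/2)) = 38460*(-198) = -7615080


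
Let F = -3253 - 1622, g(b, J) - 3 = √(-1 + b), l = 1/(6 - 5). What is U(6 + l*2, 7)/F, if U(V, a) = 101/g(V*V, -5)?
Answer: 101/87750 - 101*√7/87750 ≈ -0.0018943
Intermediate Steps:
l = 1 (l = 1/1 = 1)
g(b, J) = 3 + √(-1 + b)
F = -4875
U(V, a) = 101/(3 + √(-1 + V²)) (U(V, a) = 101/(3 + √(-1 + V*V)) = 101/(3 + √(-1 + V²)))
U(6 + l*2, 7)/F = (101/(3 + √(-1 + (6 + 1*2)²)))/(-4875) = (101/(3 + √(-1 + (6 + 2)²)))*(-1/4875) = (101/(3 + √(-1 + 8²)))*(-1/4875) = (101/(3 + √(-1 + 64)))*(-1/4875) = (101/(3 + √63))*(-1/4875) = (101/(3 + 3*√7))*(-1/4875) = -101/(4875*(3 + 3*√7))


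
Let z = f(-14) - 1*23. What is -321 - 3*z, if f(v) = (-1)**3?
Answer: -249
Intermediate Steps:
f(v) = -1
z = -24 (z = -1 - 1*23 = -1 - 23 = -24)
-321 - 3*z = -321 - 3*(-24) = -321 + 72 = -249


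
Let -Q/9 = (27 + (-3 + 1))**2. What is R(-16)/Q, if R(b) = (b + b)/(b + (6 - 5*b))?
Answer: 16/196875 ≈ 8.1270e-5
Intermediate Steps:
Q = -5625 (Q = -9*(27 + (-3 + 1))**2 = -9*(27 - 2)**2 = -9*25**2 = -9*625 = -5625)
R(b) = 2*b/(6 - 4*b) (R(b) = (2*b)/(6 - 4*b) = 2*b/(6 - 4*b))
R(-16)/Q = -1*(-16)/(-3 + 2*(-16))/(-5625) = -1*(-16)/(-3 - 32)*(-1/5625) = -1*(-16)/(-35)*(-1/5625) = -1*(-16)*(-1/35)*(-1/5625) = -16/35*(-1/5625) = 16/196875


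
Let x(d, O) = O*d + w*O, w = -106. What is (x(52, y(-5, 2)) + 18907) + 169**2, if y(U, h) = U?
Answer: 47738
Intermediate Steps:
x(d, O) = -106*O + O*d (x(d, O) = O*d - 106*O = -106*O + O*d)
(x(52, y(-5, 2)) + 18907) + 169**2 = (-5*(-106 + 52) + 18907) + 169**2 = (-5*(-54) + 18907) + 28561 = (270 + 18907) + 28561 = 19177 + 28561 = 47738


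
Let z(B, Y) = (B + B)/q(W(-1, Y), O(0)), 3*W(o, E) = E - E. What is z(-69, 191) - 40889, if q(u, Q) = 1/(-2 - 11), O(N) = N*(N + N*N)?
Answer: -39095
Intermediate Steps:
W(o, E) = 0 (W(o, E) = (E - E)/3 = (1/3)*0 = 0)
O(N) = N*(N + N**2)
q(u, Q) = -1/13 (q(u, Q) = 1/(-13) = -1/13)
z(B, Y) = -26*B (z(B, Y) = (B + B)/(-1/13) = (2*B)*(-13) = -26*B)
z(-69, 191) - 40889 = -26*(-69) - 40889 = 1794 - 40889 = -39095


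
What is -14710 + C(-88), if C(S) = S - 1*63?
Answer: -14861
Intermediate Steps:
C(S) = -63 + S (C(S) = S - 63 = -63 + S)
-14710 + C(-88) = -14710 + (-63 - 88) = -14710 - 151 = -14861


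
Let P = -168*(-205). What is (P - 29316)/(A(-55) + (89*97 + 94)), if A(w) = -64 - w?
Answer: 854/1453 ≈ 0.58775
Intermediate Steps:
P = 34440
(P - 29316)/(A(-55) + (89*97 + 94)) = (34440 - 29316)/((-64 - 1*(-55)) + (89*97 + 94)) = 5124/((-64 + 55) + (8633 + 94)) = 5124/(-9 + 8727) = 5124/8718 = 5124*(1/8718) = 854/1453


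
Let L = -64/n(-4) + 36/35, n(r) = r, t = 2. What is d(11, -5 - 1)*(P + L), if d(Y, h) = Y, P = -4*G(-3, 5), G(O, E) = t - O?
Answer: -1144/35 ≈ -32.686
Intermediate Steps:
G(O, E) = 2 - O
P = -20 (P = -4*(2 - 1*(-3)) = -4*(2 + 3) = -4*5 = -20)
L = 596/35 (L = -64/(-4) + 36/35 = -64*(-¼) + 36*(1/35) = 16 + 36/35 = 596/35 ≈ 17.029)
d(11, -5 - 1)*(P + L) = 11*(-20 + 596/35) = 11*(-104/35) = -1144/35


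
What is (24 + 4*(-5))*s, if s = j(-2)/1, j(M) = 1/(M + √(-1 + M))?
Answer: -8/7 - 4*I*√3/7 ≈ -1.1429 - 0.98974*I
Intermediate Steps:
s = 1/(-2 + I*√3) (s = 1/(-2 + √(-1 - 2)*1) = 1/(-2 + √(-3)) = 1/(-2 + I*√3) ≈ -0.28571 - 0.24744*I)
(24 + 4*(-5))*s = (24 + 4*(-5))*(-2/7 - I*√3/7) = (24 - 20)*(-2/7 - I*√3/7) = 4*(-2/7 - I*√3/7) = -8/7 - 4*I*√3/7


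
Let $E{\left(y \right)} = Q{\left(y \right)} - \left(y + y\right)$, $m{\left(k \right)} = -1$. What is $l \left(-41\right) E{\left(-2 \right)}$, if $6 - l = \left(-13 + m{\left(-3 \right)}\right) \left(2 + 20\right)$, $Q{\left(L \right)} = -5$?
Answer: $12874$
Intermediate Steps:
$l = 314$ ($l = 6 - \left(-13 - 1\right) \left(2 + 20\right) = 6 - \left(-14\right) 22 = 6 - -308 = 6 + 308 = 314$)
$E{\left(y \right)} = -5 - 2 y$ ($E{\left(y \right)} = -5 - \left(y + y\right) = -5 - 2 y$)
$l \left(-41\right) E{\left(-2 \right)} = 314 \left(-41\right) \left(-5 - -4\right) = - 12874 \left(-5 + 4\right) = \left(-12874\right) \left(-1\right) = 12874$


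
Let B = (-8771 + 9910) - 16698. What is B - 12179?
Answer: -27738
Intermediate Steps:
B = -15559 (B = 1139 - 16698 = -15559)
B - 12179 = -15559 - 12179 = -27738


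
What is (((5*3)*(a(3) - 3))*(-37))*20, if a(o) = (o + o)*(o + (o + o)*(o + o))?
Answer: -2564100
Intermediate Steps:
a(o) = 2*o*(o + 4*o²) (a(o) = (2*o)*(o + (2*o)*(2*o)) = (2*o)*(o + 4*o²) = 2*o*(o + 4*o²))
(((5*3)*(a(3) - 3))*(-37))*20 = (((5*3)*(3²*(2 + 8*3) - 3))*(-37))*20 = ((15*(9*(2 + 24) - 3))*(-37))*20 = ((15*(9*26 - 3))*(-37))*20 = ((15*(234 - 3))*(-37))*20 = ((15*231)*(-37))*20 = (3465*(-37))*20 = -128205*20 = -2564100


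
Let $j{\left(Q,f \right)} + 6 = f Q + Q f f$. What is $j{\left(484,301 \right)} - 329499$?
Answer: $43667063$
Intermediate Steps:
$j{\left(Q,f \right)} = -6 + Q f + Q f^{2}$ ($j{\left(Q,f \right)} = -6 + \left(f Q + Q f f\right) = -6 + \left(Q f + Q f^{2}\right) = -6 + Q f + Q f^{2}$)
$j{\left(484,301 \right)} - 329499 = \left(-6 + 484 \cdot 301 + 484 \cdot 301^{2}\right) - 329499 = \left(-6 + 145684 + 484 \cdot 90601\right) - 329499 = \left(-6 + 145684 + 43850884\right) - 329499 = 43996562 - 329499 = 43667063$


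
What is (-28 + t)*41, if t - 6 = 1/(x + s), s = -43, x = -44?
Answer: -78515/87 ≈ -902.47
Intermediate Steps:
t = 521/87 (t = 6 + 1/(-44 - 43) = 6 + 1/(-87) = 6 - 1/87 = 521/87 ≈ 5.9885)
(-28 + t)*41 = (-28 + 521/87)*41 = -1915/87*41 = -78515/87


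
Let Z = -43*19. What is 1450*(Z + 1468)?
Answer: 943950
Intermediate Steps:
Z = -817
1450*(Z + 1468) = 1450*(-817 + 1468) = 1450*651 = 943950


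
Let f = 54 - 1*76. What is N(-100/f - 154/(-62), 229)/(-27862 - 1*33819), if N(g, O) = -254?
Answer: 254/61681 ≈ 0.0041180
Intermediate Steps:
f = -22 (f = 54 - 76 = -22)
N(-100/f - 154/(-62), 229)/(-27862 - 1*33819) = -254/(-27862 - 1*33819) = -254/(-27862 - 33819) = -254/(-61681) = -254*(-1/61681) = 254/61681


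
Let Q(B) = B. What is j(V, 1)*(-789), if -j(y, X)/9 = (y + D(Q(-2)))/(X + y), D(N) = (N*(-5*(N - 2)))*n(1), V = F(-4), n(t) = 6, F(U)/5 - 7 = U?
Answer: -1597725/16 ≈ -99858.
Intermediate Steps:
F(U) = 35 + 5*U
V = 15 (V = 35 + 5*(-4) = 35 - 20 = 15)
D(N) = 6*N*(10 - 5*N) (D(N) = (N*(-5*(N - 2)))*6 = (N*(-5*(-2 + N)))*6 = (N*(10 - 5*N))*6 = 6*N*(10 - 5*N))
j(y, X) = -9*(-240 + y)/(X + y) (j(y, X) = -9*(y + 30*(-2)*(2 - 1*(-2)))/(X + y) = -9*(y + 30*(-2)*(2 + 2))/(X + y) = -9*(y + 30*(-2)*4)/(X + y) = -9*(y - 240)/(X + y) = -9*(-240 + y)/(X + y))
j(V, 1)*(-789) = (9*(240 - 1*15)/(1 + 15))*(-789) = (9*(240 - 15)/16)*(-789) = (9*(1/16)*225)*(-789) = (2025/16)*(-789) = -1597725/16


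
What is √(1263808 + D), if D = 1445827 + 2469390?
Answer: 5*√207161 ≈ 2275.7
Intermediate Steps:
D = 3915217
√(1263808 + D) = √(1263808 + 3915217) = √5179025 = 5*√207161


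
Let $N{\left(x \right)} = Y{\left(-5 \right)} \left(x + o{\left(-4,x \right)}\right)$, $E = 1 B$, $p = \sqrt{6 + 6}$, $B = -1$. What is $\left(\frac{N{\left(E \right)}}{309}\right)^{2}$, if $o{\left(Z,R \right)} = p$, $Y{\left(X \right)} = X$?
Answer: $\frac{325}{95481} - \frac{100 \sqrt{3}}{95481} \approx 0.0015898$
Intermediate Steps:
$p = 2 \sqrt{3}$ ($p = \sqrt{12} = 2 \sqrt{3} \approx 3.4641$)
$o{\left(Z,R \right)} = 2 \sqrt{3}$
$E = -1$ ($E = 1 \left(-1\right) = -1$)
$N{\left(x \right)} = - 10 \sqrt{3} - 5 x$ ($N{\left(x \right)} = - 5 \left(x + 2 \sqrt{3}\right) = - 10 \sqrt{3} - 5 x$)
$\left(\frac{N{\left(E \right)}}{309}\right)^{2} = \left(\frac{- 10 \sqrt{3} - -5}{309}\right)^{2} = \left(\left(- 10 \sqrt{3} + 5\right) \frac{1}{309}\right)^{2} = \left(\left(5 - 10 \sqrt{3}\right) \frac{1}{309}\right)^{2} = \left(\frac{5}{309} - \frac{10 \sqrt{3}}{309}\right)^{2}$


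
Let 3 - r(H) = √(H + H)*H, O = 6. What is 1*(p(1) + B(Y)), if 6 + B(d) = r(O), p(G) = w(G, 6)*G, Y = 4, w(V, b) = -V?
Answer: -4 - 12*√3 ≈ -24.785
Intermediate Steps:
p(G) = -G² (p(G) = (-G)*G = -G²)
r(H) = 3 - √2*H^(3/2) (r(H) = 3 - √(H + H)*H = 3 - √(2*H)*H = 3 - √2*√H*H = 3 - √2*H^(3/2))
B(d) = -3 - 12*√3 (B(d) = -6 + (3 - √2*6^(3/2)) = -6 + (3 - √2*6*√6) = -6 + (3 - 12*√3) = -3 - 12*√3)
1*(p(1) + B(Y)) = 1*(-1*1² + (-3 - 12*√3)) = 1*(-1*1 + (-3 - 12*√3)) = 1*(-1 + (-3 - 12*√3)) = 1*(-4 - 12*√3) = -4 - 12*√3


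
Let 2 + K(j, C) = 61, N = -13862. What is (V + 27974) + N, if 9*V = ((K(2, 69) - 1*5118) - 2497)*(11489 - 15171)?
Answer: 27948200/9 ≈ 3.1054e+6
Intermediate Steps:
K(j, C) = 59 (K(j, C) = -2 + 61 = 59)
V = 27821192/9 (V = (((59 - 1*5118) - 2497)*(11489 - 15171))/9 = (((59 - 5118) - 2497)*(-3682))/9 = ((-5059 - 2497)*(-3682))/9 = (-7556*(-3682))/9 = (⅑)*27821192 = 27821192/9 ≈ 3.0912e+6)
(V + 27974) + N = (27821192/9 + 27974) - 13862 = 28072958/9 - 13862 = 27948200/9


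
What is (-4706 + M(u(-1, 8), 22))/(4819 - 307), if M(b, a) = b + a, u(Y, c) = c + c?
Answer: -389/376 ≈ -1.0346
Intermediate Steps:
u(Y, c) = 2*c
M(b, a) = a + b
(-4706 + M(u(-1, 8), 22))/(4819 - 307) = (-4706 + (22 + 2*8))/(4819 - 307) = (-4706 + (22 + 16))/4512 = (-4706 + 38)*(1/4512) = -4668*1/4512 = -389/376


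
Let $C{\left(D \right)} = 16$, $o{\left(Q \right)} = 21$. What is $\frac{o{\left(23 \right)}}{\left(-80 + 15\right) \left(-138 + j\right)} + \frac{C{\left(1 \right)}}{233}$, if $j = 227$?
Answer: $\frac{87667}{1347905} \approx 0.065039$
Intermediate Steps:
$\frac{o{\left(23 \right)}}{\left(-80 + 15\right) \left(-138 + j\right)} + \frac{C{\left(1 \right)}}{233} = \frac{21}{\left(-80 + 15\right) \left(-138 + 227\right)} + \frac{16}{233} = \frac{21}{\left(-65\right) 89} + 16 \cdot \frac{1}{233} = \frac{21}{-5785} + \frac{16}{233} = 21 \left(- \frac{1}{5785}\right) + \frac{16}{233} = - \frac{21}{5785} + \frac{16}{233} = \frac{87667}{1347905}$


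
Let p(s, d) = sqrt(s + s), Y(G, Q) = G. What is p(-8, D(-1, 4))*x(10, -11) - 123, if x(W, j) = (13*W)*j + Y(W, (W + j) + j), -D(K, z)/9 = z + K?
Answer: -123 - 5680*I ≈ -123.0 - 5680.0*I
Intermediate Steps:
D(K, z) = -9*K - 9*z (D(K, z) = -9*(z + K) = -9*(K + z) = -9*K - 9*z)
p(s, d) = sqrt(2)*sqrt(s) (p(s, d) = sqrt(2*s) = sqrt(2)*sqrt(s))
x(W, j) = W + 13*W*j (x(W, j) = (13*W)*j + W = 13*W*j + W = W + 13*W*j)
p(-8, D(-1, 4))*x(10, -11) - 123 = (sqrt(2)*sqrt(-8))*(10*(1 + 13*(-11))) - 123 = (sqrt(2)*(2*I*sqrt(2)))*(10*(1 - 143)) - 123 = (4*I)*(10*(-142)) - 123 = (4*I)*(-1420) - 123 = -5680*I - 123 = -123 - 5680*I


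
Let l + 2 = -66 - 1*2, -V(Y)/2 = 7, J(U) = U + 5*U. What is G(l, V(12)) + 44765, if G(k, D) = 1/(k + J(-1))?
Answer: 3402139/76 ≈ 44765.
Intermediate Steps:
J(U) = 6*U
V(Y) = -14 (V(Y) = -2*7 = -14)
l = -70 (l = -2 + (-66 - 1*2) = -2 + (-66 - 2) = -2 - 68 = -70)
G(k, D) = 1/(-6 + k) (G(k, D) = 1/(k + 6*(-1)) = 1/(k - 6) = 1/(-6 + k))
G(l, V(12)) + 44765 = 1/(-6 - 70) + 44765 = 1/(-76) + 44765 = -1/76 + 44765 = 3402139/76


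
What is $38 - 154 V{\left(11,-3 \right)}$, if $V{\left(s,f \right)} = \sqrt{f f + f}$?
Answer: $38 - 154 \sqrt{6} \approx -339.22$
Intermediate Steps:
$V{\left(s,f \right)} = \sqrt{f + f^{2}}$ ($V{\left(s,f \right)} = \sqrt{f^{2} + f} = \sqrt{f + f^{2}}$)
$38 - 154 V{\left(11,-3 \right)} = 38 - 154 \sqrt{- 3 \left(1 - 3\right)} = 38 - 154 \sqrt{\left(-3\right) \left(-2\right)} = 38 - 154 \sqrt{6}$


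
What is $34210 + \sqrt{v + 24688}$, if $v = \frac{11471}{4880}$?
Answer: $34210 + \frac{\sqrt{36749117855}}{1220} \approx 34367.0$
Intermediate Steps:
$v = \frac{11471}{4880}$ ($v = 11471 \cdot \frac{1}{4880} = \frac{11471}{4880} \approx 2.3506$)
$34210 + \sqrt{v + 24688} = 34210 + \sqrt{\frac{11471}{4880} + 24688} = 34210 + \sqrt{\frac{120488911}{4880}} = 34210 + \frac{\sqrt{36749117855}}{1220}$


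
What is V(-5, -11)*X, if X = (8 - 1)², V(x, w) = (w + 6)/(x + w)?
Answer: 245/16 ≈ 15.313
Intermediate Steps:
V(x, w) = (6 + w)/(w + x)
X = 49 (X = 7² = 49)
V(-5, -11)*X = ((6 - 11)/(-11 - 5))*49 = (-5/(-16))*49 = -1/16*(-5)*49 = (5/16)*49 = 245/16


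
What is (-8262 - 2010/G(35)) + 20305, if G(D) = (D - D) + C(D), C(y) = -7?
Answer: 86311/7 ≈ 12330.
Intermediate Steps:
G(D) = -7 (G(D) = (D - D) - 7 = 0 - 7 = -7)
(-8262 - 2010/G(35)) + 20305 = (-8262 - 2010/(-7)) + 20305 = (-8262 - 2010*(-1)/7) + 20305 = (-8262 - 1*(-2010/7)) + 20305 = (-8262 + 2010/7) + 20305 = -55824/7 + 20305 = 86311/7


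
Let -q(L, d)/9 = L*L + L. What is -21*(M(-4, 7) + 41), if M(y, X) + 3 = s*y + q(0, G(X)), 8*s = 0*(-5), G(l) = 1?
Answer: -798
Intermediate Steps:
q(L, d) = -9*L - 9*L² (q(L, d) = -9*(L*L + L) = -9*(L² + L) = -9*(L + L²) = -9*L - 9*L²)
s = 0 (s = (0*(-5))/8 = (⅛)*0 = 0)
M(y, X) = -3 (M(y, X) = -3 + (0*y - 9*0*(1 + 0)) = -3 + (0 - 9*0*1) = -3 + (0 + 0) = -3 + 0 = -3)
-21*(M(-4, 7) + 41) = -21*(-3 + 41) = -21*38 = -798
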